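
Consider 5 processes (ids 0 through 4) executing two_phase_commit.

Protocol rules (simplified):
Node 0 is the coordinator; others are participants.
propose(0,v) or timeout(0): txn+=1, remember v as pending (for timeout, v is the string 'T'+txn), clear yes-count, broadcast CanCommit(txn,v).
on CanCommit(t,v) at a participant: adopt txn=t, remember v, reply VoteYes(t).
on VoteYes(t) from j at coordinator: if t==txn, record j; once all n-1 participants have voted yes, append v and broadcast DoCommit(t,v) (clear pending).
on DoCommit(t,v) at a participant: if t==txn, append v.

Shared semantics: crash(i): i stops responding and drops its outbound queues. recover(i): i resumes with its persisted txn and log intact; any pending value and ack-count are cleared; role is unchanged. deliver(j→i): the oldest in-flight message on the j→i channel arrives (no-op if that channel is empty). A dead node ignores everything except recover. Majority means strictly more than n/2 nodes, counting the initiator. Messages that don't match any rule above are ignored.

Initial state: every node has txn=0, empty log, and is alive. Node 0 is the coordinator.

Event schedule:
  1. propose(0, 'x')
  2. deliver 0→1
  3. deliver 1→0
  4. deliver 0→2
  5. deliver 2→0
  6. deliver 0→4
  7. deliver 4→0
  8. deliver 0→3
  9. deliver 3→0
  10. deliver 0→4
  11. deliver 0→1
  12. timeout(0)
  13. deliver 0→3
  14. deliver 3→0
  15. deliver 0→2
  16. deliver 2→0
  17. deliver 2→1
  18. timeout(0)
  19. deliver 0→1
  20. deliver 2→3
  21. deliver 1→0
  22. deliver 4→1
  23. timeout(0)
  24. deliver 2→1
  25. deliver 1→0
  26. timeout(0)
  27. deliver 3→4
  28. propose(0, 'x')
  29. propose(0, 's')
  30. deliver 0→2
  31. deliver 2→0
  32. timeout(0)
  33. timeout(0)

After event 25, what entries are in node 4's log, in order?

step 1 propose(0,'x'): 0={coor,t=1,log=-}
step 2 deliver 0→1: 1={part,t=1,log=-}
step 3 deliver 1→0: —
step 4 deliver 0→2: 2={part,t=1,log=-}
step 5 deliver 2→0: —
step 6 deliver 0→4: 4={part,t=1,log=-}
step 7 deliver 4→0: —
step 8 deliver 0→3: 3={part,t=1,log=-}
step 9 deliver 3→0: 0={coor,t=1,log=x}
step 10 deliver 0→4: 4={part,t=1,log=x}
step 11 deliver 0→1: 1={part,t=1,log=x}
step 12 timeout(0): 0={coor,t=2,log=x}
step 13 deliver 0→3: 3={part,t=1,log=x}
step 14 deliver 3→0: —
step 15 deliver 0→2: 2={part,t=1,log=x}
step 16 deliver 2→0: —
step 17 deliver 2→1: —
step 18 timeout(0): 0={coor,t=3,log=x}
step 19 deliver 0→1: 1={part,t=2,log=x}
step 20 deliver 2→3: —
step 21 deliver 1→0: —
step 22 deliver 4→1: —
step 23 timeout(0): 0={coor,t=4,log=x}
step 24 deliver 2→1: —
step 25 deliver 1→0: —

x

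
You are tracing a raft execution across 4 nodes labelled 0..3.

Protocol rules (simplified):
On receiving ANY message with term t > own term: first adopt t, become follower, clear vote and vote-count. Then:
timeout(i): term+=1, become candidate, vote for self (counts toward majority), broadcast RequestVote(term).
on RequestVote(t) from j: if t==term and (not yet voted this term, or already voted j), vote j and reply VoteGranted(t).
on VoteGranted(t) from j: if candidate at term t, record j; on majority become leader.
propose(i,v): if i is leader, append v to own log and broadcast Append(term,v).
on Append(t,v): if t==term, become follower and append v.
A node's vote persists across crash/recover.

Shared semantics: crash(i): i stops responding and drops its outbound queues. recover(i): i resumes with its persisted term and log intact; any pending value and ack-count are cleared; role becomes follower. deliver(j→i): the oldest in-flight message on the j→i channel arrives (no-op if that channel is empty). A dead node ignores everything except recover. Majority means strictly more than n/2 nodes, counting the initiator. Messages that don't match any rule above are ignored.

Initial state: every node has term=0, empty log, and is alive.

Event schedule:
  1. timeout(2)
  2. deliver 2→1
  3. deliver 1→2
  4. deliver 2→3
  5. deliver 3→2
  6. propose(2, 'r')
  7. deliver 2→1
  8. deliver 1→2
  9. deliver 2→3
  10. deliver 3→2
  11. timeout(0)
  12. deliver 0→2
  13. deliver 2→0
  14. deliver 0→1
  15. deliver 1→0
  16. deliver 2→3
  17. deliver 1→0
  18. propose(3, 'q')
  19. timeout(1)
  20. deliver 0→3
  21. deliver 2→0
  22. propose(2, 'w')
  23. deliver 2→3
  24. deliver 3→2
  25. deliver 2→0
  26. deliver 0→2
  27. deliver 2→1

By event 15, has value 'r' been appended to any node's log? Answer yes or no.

1. timeout(2):  <2:cand t1 ->
2. deliver 2→1:  <1:foll t1 ->
3. deliver 1→2:  nop
4. deliver 2→3:  <3:foll t1 ->
5. deliver 3→2:  <2:lead t1 ->
6. propose(2,'r'):  <2:lead t1 r>
7. deliver 2→1:  <1:foll t1 r>
8. deliver 1→2:  nop
9. deliver 2→3:  <3:foll t1 r>
10. deliver 3→2:  nop
11. timeout(0):  <0:cand t1 ->
12. deliver 0→2:  nop
13. deliver 2→0:  nop
14. deliver 0→1:  nop
15. deliver 1→0:  nop

yes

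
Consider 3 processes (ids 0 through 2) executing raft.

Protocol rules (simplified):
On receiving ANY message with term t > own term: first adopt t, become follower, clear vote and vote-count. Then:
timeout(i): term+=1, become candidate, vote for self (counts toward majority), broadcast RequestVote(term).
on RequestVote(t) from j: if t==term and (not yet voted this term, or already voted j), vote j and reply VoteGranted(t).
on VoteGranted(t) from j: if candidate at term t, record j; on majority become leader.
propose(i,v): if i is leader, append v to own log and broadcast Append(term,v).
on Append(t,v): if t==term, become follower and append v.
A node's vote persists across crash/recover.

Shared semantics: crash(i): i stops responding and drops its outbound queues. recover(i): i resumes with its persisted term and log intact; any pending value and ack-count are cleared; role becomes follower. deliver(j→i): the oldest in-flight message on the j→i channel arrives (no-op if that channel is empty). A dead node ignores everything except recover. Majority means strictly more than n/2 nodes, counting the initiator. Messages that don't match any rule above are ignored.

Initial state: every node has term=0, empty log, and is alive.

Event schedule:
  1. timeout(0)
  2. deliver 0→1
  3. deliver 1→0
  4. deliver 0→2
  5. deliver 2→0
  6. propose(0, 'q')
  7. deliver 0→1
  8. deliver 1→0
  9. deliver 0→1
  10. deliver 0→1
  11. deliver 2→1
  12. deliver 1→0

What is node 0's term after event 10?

[1] timeout(0) → N0(cand t1 [-])
[2] deliver 0→1 → N1(foll t1 [-])
[3] deliver 1→0 → N0(lead t1 [-])
[4] deliver 0→2 → N2(foll t1 [-])
[5] deliver 2→0 → ∅
[6] propose(0,'q') → N0(lead t1 [q])
[7] deliver 0→1 → N1(foll t1 [q])
[8] deliver 1→0 → ∅
[9] deliver 0→1 → ∅
[10] deliver 0→1 → ∅

1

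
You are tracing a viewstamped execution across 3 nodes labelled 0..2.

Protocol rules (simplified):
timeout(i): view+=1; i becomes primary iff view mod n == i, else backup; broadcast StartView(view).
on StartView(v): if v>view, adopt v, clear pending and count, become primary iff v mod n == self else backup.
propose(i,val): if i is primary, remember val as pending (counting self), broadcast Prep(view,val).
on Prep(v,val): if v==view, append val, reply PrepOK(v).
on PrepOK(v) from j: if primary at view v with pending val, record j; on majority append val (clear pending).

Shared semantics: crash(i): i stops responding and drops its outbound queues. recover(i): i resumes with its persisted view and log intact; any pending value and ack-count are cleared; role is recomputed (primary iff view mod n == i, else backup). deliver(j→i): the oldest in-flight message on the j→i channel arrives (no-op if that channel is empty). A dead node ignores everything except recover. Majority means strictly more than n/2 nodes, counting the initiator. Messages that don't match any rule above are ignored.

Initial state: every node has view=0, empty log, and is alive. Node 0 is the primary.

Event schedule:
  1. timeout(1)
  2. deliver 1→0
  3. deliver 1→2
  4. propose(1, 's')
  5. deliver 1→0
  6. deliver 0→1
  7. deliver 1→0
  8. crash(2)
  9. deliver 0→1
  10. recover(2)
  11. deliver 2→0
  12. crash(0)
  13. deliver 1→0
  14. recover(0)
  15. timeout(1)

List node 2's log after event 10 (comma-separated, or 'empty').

empty

step 1 timeout(1): 1={prim,v=1,log=-}
step 2 deliver 1→0: 0={back,v=1,log=-}
step 3 deliver 1→2: 2={back,v=1,log=-}
step 4 propose(1,'s'): —
step 5 deliver 1→0: 0={back,v=1,log=s}
step 6 deliver 0→1: 1={prim,v=1,log=s}
step 7 deliver 1→0: —
step 8 crash(2): 2={✗back,v=1,log=-}
step 9 deliver 0→1: —
step 10 recover(2): 2={back,v=1,log=-}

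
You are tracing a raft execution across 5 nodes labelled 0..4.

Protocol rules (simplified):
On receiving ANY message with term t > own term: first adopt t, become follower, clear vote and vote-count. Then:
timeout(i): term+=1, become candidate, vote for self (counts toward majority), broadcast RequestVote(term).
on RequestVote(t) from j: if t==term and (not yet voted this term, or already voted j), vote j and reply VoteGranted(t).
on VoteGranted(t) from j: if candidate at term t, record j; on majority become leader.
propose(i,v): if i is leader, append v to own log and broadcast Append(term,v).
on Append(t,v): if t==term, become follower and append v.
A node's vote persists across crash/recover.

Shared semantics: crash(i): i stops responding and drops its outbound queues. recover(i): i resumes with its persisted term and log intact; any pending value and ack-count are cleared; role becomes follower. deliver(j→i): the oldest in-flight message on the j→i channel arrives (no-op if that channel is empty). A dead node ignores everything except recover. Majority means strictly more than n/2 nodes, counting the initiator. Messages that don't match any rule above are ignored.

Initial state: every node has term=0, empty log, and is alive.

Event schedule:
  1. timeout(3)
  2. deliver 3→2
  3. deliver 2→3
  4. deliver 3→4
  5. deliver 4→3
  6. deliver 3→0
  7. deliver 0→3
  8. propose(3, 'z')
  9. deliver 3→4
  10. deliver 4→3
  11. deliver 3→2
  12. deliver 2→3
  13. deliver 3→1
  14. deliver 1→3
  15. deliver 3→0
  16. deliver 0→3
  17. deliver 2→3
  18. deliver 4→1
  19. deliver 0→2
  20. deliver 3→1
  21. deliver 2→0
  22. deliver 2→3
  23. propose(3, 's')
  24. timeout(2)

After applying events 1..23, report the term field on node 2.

1

[1] timeout(3) → N3(cand t1 [-])
[2] deliver 3→2 → N2(foll t1 [-])
[3] deliver 2→3 → ∅
[4] deliver 3→4 → N4(foll t1 [-])
[5] deliver 4→3 → N3(lead t1 [-])
[6] deliver 3→0 → N0(foll t1 [-])
[7] deliver 0→3 → ∅
[8] propose(3,'z') → N3(lead t1 [z])
[9] deliver 3→4 → N4(foll t1 [z])
[10] deliver 4→3 → ∅
[11] deliver 3→2 → N2(foll t1 [z])
[12] deliver 2→3 → ∅
[13] deliver 3→1 → N1(foll t1 [-])
[14] deliver 1→3 → ∅
[15] deliver 3→0 → N0(foll t1 [z])
[16] deliver 0→3 → ∅
[17] deliver 2→3 → ∅
[18] deliver 4→1 → ∅
[19] deliver 0→2 → ∅
[20] deliver 3→1 → N1(foll t1 [z])
[21] deliver 2→0 → ∅
[22] deliver 2→3 → ∅
[23] propose(3,'s') → N3(lead t1 [z,s])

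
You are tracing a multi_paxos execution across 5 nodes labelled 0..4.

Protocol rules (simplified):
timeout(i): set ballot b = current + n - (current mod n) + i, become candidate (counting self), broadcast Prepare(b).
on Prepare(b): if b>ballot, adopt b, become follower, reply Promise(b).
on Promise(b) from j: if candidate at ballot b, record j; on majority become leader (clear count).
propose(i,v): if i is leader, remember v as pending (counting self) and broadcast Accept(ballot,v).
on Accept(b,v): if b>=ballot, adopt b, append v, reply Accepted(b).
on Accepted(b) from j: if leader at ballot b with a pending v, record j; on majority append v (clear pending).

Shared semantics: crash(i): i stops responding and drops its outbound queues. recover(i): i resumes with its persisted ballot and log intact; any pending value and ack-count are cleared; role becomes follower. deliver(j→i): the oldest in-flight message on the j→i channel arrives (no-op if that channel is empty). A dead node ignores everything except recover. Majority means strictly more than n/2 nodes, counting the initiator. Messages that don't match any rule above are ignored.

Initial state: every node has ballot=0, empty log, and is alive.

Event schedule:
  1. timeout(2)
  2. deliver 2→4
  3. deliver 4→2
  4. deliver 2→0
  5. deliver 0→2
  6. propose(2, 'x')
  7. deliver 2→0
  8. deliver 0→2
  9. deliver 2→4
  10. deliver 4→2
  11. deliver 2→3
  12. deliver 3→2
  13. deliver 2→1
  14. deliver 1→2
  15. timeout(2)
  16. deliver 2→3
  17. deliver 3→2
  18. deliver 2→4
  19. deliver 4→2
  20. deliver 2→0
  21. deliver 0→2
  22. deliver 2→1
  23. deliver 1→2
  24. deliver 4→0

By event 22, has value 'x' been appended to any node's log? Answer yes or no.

[1] timeout(2) → N2(cand b7 [-])
[2] deliver 2→4 → N4(foll b7 [-])
[3] deliver 4→2 → ∅
[4] deliver 2→0 → N0(foll b7 [-])
[5] deliver 0→2 → N2(lead b7 [-])
[6] propose(2,'x') → ∅
[7] deliver 2→0 → N0(foll b7 [x])
[8] deliver 0→2 → ∅
[9] deliver 2→4 → N4(foll b7 [x])
[10] deliver 4→2 → N2(lead b7 [x])
[11] deliver 2→3 → N3(foll b7 [-])
[12] deliver 3→2 → ∅
[13] deliver 2→1 → N1(foll b7 [-])
[14] deliver 1→2 → ∅
[15] timeout(2) → N2(cand b12 [x])
[16] deliver 2→3 → N3(foll b7 [x])
[17] deliver 3→2 → ∅
[18] deliver 2→4 → N4(foll b12 [x])
[19] deliver 4→2 → ∅
[20] deliver 2→0 → N0(foll b12 [x])
[21] deliver 0→2 → N2(lead b12 [x])
[22] deliver 2→1 → N1(foll b7 [x])

yes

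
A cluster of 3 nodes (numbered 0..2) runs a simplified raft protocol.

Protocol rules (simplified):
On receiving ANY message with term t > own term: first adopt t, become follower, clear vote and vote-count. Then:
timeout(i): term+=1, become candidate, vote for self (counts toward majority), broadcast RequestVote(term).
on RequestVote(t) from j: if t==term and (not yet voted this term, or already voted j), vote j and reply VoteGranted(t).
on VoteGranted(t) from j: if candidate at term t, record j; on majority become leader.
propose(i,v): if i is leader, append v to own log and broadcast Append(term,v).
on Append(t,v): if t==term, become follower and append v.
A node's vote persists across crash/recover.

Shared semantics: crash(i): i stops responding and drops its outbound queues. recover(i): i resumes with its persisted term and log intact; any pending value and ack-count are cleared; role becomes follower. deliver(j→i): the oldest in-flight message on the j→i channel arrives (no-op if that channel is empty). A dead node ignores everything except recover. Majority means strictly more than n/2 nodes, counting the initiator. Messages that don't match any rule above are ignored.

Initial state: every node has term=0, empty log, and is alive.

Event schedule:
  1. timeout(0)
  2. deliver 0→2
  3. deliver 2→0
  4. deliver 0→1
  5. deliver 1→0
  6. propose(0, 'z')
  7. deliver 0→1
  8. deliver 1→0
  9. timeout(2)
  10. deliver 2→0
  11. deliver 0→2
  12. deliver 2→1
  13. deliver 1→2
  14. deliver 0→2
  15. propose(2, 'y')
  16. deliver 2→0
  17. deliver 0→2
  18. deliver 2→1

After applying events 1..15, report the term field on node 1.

2

1. timeout(0):  <0:cand t1 ->
2. deliver 0→2:  <2:foll t1 ->
3. deliver 2→0:  <0:lead t1 ->
4. deliver 0→1:  <1:foll t1 ->
5. deliver 1→0:  nop
6. propose(0,'z'):  <0:lead t1 z>
7. deliver 0→1:  <1:foll t1 z>
8. deliver 1→0:  nop
9. timeout(2):  <2:cand t2 ->
10. deliver 2→0:  <0:foll t2 z>
11. deliver 0→2:  nop
12. deliver 2→1:  <1:foll t2 z>
13. deliver 1→2:  <2:lead t2 ->
14. deliver 0→2:  nop
15. propose(2,'y'):  <2:lead t2 y>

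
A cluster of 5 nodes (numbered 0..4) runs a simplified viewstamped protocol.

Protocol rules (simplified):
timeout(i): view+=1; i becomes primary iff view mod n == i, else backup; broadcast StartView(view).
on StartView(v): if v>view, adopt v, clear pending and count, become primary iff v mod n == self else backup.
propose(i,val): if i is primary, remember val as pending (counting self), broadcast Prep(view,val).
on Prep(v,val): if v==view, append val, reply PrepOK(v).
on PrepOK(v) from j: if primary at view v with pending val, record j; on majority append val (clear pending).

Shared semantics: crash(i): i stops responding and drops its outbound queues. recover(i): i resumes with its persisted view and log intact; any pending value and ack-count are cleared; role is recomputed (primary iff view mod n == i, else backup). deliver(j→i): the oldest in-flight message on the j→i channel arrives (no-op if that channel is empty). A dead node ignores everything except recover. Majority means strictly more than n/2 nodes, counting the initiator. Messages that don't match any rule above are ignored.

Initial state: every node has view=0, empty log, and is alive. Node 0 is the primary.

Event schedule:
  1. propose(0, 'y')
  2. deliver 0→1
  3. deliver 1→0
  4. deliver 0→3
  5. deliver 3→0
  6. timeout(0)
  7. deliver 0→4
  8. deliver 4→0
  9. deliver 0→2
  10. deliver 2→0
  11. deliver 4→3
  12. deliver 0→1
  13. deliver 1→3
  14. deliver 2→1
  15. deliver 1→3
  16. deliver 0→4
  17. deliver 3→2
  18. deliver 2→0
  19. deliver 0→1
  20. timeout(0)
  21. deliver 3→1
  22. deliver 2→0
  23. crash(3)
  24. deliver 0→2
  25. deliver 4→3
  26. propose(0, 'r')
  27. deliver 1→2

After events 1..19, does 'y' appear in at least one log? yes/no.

yes

after 1 — propose(0,'y'): ·
after 2 — deliver 0→1: n1:back/v0/[y]
after 3 — deliver 1→0: ·
after 4 — deliver 0→3: n3:back/v0/[y]
after 5 — deliver 3→0: n0:prim/v0/[y]
after 6 — timeout(0): n0:back/v1/[y]
after 7 — deliver 0→4: n4:back/v0/[y]
after 8 — deliver 4→0: ·
after 9 — deliver 0→2: n2:back/v0/[y]
after 10 — deliver 2→0: ·
after 11 — deliver 4→3: ·
after 12 — deliver 0→1: n1:prim/v1/[y]
after 13 — deliver 1→3: ·
after 14 — deliver 2→1: ·
after 15 — deliver 1→3: ·
after 16 — deliver 0→4: n4:back/v1/[y]
after 17 — deliver 3→2: ·
after 18 — deliver 2→0: ·
after 19 — deliver 0→1: ·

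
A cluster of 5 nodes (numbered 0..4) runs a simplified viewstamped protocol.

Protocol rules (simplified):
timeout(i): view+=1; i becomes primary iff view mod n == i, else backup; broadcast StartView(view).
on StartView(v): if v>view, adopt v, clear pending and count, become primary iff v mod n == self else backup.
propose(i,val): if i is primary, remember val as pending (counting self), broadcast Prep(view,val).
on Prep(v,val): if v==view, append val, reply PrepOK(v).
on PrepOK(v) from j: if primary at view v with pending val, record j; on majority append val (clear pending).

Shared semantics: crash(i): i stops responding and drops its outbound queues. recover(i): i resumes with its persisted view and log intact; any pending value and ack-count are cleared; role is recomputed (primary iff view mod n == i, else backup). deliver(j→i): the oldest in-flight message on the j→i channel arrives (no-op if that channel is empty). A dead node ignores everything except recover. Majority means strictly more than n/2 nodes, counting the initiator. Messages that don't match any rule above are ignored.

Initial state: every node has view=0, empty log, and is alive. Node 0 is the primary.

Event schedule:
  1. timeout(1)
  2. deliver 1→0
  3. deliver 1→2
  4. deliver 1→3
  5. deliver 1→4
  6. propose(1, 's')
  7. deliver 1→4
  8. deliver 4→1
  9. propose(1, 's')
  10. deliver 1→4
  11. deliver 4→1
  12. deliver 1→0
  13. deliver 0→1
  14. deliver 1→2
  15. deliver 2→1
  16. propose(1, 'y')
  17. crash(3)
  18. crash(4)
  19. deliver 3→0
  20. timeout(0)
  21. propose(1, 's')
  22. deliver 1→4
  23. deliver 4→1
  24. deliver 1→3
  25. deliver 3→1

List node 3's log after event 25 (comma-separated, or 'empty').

1. timeout(1):  <1:prim v1 ->
2. deliver 1→0:  <0:back v1 ->
3. deliver 1→2:  <2:back v1 ->
4. deliver 1→3:  <3:back v1 ->
5. deliver 1→4:  <4:back v1 ->
6. propose(1,'s'):  nop
7. deliver 1→4:  <4:back v1 s>
8. deliver 4→1:  nop
9. propose(1,'s'):  nop
10. deliver 1→4:  <4:back v1 s,s>
11. deliver 4→1:  nop
12. deliver 1→0:  <0:back v1 s>
13. deliver 0→1:  <1:prim v1 s>
14. deliver 1→2:  <2:back v1 s>
15. deliver 2→1:  nop
16. propose(1,'y'):  nop
17. crash(3):  <3:✗back v1 ->
18. crash(4):  <4:✗back v1 s,s>
19. deliver 3→0:  nop
20. timeout(0):  <0:back v2 s>
21. propose(1,'s'):  nop
22. deliver 1→4:  nop
23. deliver 4→1:  nop
24. deliver 1→3:  nop
25. deliver 3→1:  nop

empty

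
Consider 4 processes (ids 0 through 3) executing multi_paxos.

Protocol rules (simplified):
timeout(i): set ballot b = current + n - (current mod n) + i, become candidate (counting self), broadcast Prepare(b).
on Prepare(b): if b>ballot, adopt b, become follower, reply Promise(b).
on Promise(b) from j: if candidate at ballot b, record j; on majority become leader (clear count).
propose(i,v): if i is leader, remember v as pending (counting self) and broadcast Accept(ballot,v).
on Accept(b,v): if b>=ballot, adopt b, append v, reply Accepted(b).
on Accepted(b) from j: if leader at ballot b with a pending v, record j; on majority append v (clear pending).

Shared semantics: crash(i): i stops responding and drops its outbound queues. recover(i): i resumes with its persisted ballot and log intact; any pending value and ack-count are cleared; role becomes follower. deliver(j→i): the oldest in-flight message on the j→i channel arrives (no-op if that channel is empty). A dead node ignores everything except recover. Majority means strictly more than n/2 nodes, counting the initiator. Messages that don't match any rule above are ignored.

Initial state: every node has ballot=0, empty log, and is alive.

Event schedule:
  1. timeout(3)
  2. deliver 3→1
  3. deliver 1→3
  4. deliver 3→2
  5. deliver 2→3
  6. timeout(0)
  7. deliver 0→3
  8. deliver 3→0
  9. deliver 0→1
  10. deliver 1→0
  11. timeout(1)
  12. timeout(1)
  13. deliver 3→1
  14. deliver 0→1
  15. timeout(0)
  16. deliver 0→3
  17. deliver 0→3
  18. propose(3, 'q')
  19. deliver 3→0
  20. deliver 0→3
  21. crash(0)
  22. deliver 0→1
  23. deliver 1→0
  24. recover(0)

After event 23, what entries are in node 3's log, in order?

1. timeout(3):  <3:cand b7 ->
2. deliver 3→1:  <1:foll b7 ->
3. deliver 1→3:  nop
4. deliver 3→2:  <2:foll b7 ->
5. deliver 2→3:  <3:lead b7 ->
6. timeout(0):  <0:cand b4 ->
7. deliver 0→3:  nop
8. deliver 3→0:  <0:foll b7 ->
9. deliver 0→1:  nop
10. deliver 1→0:  nop
11. timeout(1):  <1:cand b9 ->
12. timeout(1):  <1:cand b13 ->
13. deliver 3→1:  nop
14. deliver 0→1:  nop
15. timeout(0):  <0:cand b8 ->
16. deliver 0→3:  nop
17. deliver 0→3:  <3:foll b8 ->
18. propose(3,'q'):  nop
19. deliver 3→0:  nop
20. deliver 0→3:  nop
21. crash(0):  <0:✗cand b8 ->
22. deliver 0→1:  nop
23. deliver 1→0:  nop

empty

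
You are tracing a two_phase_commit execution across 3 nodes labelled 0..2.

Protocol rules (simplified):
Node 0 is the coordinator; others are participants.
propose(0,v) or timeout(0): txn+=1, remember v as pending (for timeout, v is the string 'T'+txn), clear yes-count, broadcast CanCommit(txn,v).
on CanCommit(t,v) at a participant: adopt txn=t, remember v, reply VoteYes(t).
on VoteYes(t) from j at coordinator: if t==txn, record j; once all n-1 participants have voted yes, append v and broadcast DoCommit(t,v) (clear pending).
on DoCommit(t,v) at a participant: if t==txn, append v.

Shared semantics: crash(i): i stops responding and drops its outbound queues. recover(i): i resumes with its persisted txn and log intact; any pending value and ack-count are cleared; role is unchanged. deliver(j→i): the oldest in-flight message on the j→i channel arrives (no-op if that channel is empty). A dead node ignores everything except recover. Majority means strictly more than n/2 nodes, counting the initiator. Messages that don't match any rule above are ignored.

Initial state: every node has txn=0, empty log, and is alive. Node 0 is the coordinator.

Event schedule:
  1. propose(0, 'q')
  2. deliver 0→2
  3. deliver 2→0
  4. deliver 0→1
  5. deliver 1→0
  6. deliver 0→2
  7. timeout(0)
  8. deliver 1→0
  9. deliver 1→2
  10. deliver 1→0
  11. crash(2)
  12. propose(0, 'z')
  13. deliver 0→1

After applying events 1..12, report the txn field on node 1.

step 1 propose(0,'q'): 0={coor,t=1,log=-}
step 2 deliver 0→2: 2={part,t=1,log=-}
step 3 deliver 2→0: —
step 4 deliver 0→1: 1={part,t=1,log=-}
step 5 deliver 1→0: 0={coor,t=1,log=q}
step 6 deliver 0→2: 2={part,t=1,log=q}
step 7 timeout(0): 0={coor,t=2,log=q}
step 8 deliver 1→0: —
step 9 deliver 1→2: —
step 10 deliver 1→0: —
step 11 crash(2): 2={✗part,t=1,log=q}
step 12 propose(0,'z'): 0={coor,t=3,log=q}

1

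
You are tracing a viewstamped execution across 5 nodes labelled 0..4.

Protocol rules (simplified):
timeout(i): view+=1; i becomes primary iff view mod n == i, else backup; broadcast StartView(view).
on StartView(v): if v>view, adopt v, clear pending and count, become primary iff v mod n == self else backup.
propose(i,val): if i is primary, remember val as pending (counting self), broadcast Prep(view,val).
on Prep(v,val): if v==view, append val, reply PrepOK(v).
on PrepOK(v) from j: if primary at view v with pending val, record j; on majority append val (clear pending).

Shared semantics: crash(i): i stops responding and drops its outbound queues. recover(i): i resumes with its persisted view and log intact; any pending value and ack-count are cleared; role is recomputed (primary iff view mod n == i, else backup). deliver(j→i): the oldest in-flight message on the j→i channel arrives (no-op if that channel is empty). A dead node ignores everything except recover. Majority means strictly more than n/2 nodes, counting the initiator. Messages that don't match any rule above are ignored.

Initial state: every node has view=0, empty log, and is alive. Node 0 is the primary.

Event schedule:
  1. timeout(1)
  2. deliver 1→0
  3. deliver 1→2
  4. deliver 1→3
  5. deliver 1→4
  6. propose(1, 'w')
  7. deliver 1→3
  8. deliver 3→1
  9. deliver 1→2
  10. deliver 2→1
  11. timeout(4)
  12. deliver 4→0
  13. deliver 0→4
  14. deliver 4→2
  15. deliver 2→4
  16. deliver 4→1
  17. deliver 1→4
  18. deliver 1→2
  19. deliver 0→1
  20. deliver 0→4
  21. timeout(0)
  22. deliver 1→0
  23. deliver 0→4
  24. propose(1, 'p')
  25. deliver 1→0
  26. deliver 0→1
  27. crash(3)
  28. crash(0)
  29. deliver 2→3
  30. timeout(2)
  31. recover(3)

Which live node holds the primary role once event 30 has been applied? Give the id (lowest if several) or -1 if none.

-1

[1] timeout(1) → N1(prim v1 [-])
[2] deliver 1→0 → N0(back v1 [-])
[3] deliver 1→2 → N2(back v1 [-])
[4] deliver 1→3 → N3(back v1 [-])
[5] deliver 1→4 → N4(back v1 [-])
[6] propose(1,'w') → ∅
[7] deliver 1→3 → N3(back v1 [w])
[8] deliver 3→1 → ∅
[9] deliver 1→2 → N2(back v1 [w])
[10] deliver 2→1 → N1(prim v1 [w])
[11] timeout(4) → N4(back v2 [-])
[12] deliver 4→0 → N0(back v2 [-])
[13] deliver 0→4 → ∅
[14] deliver 4→2 → N2(prim v2 [w])
[15] deliver 2→4 → ∅
[16] deliver 4→1 → N1(back v2 [w])
[17] deliver 1→4 → ∅
[18] deliver 1→2 → ∅
[19] deliver 0→1 → ∅
[20] deliver 0→4 → ∅
[21] timeout(0) → N0(back v3 [-])
[22] deliver 1→0 → ∅
[23] deliver 0→4 → N4(back v3 [-])
[24] propose(1,'p') → ∅
[25] deliver 1→0 → ∅
[26] deliver 0→1 → N1(back v3 [w])
[27] crash(3) → N3(✗back v1 [w])
[28] crash(0) → N0(✗back v3 [-])
[29] deliver 2→3 → ∅
[30] timeout(2) → N2(back v3 [w])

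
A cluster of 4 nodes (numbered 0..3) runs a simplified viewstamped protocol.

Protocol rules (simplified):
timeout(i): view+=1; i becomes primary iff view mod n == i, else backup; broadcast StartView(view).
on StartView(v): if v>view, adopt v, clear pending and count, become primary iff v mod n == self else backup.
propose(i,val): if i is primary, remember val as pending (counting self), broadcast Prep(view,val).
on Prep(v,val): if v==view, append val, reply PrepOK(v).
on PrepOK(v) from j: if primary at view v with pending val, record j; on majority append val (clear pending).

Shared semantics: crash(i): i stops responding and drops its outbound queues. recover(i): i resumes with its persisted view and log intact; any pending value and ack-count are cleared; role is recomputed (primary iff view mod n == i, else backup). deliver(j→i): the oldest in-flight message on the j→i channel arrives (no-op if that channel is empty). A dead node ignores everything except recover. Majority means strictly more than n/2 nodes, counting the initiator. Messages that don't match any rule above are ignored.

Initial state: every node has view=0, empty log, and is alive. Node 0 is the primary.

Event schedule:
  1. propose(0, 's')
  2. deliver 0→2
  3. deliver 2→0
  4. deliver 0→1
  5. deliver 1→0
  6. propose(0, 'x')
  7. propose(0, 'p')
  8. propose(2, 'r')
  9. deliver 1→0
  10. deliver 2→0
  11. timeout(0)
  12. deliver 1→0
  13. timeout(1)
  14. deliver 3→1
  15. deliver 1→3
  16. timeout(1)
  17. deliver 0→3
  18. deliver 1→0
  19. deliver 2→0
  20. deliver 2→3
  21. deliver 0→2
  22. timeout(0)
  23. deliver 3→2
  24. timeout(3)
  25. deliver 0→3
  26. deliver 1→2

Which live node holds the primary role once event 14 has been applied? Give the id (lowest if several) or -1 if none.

1

1. propose(0,'s'):  nop
2. deliver 0→2:  <2:back v0 s>
3. deliver 2→0:  nop
4. deliver 0→1:  <1:back v0 s>
5. deliver 1→0:  <0:prim v0 s>
6. propose(0,'x'):  nop
7. propose(0,'p'):  nop
8. propose(2,'r'):  nop
9. deliver 1→0:  nop
10. deliver 2→0:  nop
11. timeout(0):  <0:back v1 s>
12. deliver 1→0:  nop
13. timeout(1):  <1:prim v1 s>
14. deliver 3→1:  nop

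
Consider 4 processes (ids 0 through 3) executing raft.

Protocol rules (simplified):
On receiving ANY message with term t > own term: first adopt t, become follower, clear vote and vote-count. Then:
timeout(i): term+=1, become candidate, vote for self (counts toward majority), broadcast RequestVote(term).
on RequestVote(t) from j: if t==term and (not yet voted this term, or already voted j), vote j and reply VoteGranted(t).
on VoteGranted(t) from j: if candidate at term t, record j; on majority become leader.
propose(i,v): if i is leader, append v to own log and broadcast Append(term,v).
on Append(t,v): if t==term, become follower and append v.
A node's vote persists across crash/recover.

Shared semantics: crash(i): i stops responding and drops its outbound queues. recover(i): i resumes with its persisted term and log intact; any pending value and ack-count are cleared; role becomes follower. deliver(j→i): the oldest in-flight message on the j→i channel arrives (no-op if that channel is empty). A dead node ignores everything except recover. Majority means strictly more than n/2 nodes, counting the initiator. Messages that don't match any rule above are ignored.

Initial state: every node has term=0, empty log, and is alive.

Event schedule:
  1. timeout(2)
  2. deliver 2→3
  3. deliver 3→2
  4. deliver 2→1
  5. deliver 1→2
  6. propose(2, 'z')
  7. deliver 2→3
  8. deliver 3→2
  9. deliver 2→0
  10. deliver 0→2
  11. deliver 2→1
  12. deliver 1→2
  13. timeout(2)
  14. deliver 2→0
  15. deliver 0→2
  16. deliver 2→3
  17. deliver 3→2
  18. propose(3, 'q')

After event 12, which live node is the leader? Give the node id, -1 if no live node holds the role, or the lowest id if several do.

after 1 — timeout(2): n2:cand/t1/[-]
after 2 — deliver 2→3: n3:foll/t1/[-]
after 3 — deliver 3→2: ·
after 4 — deliver 2→1: n1:foll/t1/[-]
after 5 — deliver 1→2: n2:lead/t1/[-]
after 6 — propose(2,'z'): n2:lead/t1/[z]
after 7 — deliver 2→3: n3:foll/t1/[z]
after 8 — deliver 3→2: ·
after 9 — deliver 2→0: n0:foll/t1/[-]
after 10 — deliver 0→2: ·
after 11 — deliver 2→1: n1:foll/t1/[z]
after 12 — deliver 1→2: ·

2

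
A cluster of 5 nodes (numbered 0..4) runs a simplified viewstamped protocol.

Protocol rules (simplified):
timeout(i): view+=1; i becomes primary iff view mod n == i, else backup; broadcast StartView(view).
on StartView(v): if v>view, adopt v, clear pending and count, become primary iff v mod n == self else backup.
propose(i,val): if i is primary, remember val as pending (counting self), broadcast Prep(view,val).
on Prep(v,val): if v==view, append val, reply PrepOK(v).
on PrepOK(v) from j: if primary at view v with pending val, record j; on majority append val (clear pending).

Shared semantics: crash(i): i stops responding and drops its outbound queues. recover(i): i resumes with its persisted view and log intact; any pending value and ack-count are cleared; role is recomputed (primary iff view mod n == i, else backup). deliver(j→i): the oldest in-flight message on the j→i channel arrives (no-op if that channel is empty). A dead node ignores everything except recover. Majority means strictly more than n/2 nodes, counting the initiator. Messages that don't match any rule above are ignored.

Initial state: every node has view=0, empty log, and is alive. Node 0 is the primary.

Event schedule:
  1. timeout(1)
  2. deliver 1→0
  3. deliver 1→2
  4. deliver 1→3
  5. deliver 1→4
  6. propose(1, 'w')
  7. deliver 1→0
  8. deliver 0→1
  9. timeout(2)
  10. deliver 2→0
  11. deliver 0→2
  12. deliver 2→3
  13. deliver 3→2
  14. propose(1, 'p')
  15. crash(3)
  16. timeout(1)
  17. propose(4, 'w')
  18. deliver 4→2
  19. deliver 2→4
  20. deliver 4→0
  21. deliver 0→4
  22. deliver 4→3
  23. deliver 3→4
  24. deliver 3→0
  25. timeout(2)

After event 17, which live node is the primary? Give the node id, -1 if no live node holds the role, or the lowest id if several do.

1. timeout(1):  <1:prim v1 ->
2. deliver 1→0:  <0:back v1 ->
3. deliver 1→2:  <2:back v1 ->
4. deliver 1→3:  <3:back v1 ->
5. deliver 1→4:  <4:back v1 ->
6. propose(1,'w'):  nop
7. deliver 1→0:  <0:back v1 w>
8. deliver 0→1:  nop
9. timeout(2):  <2:prim v2 ->
10. deliver 2→0:  <0:back v2 w>
11. deliver 0→2:  nop
12. deliver 2→3:  <3:back v2 ->
13. deliver 3→2:  nop
14. propose(1,'p'):  nop
15. crash(3):  <3:✗back v2 ->
16. timeout(1):  <1:back v2 ->
17. propose(4,'w'):  nop

2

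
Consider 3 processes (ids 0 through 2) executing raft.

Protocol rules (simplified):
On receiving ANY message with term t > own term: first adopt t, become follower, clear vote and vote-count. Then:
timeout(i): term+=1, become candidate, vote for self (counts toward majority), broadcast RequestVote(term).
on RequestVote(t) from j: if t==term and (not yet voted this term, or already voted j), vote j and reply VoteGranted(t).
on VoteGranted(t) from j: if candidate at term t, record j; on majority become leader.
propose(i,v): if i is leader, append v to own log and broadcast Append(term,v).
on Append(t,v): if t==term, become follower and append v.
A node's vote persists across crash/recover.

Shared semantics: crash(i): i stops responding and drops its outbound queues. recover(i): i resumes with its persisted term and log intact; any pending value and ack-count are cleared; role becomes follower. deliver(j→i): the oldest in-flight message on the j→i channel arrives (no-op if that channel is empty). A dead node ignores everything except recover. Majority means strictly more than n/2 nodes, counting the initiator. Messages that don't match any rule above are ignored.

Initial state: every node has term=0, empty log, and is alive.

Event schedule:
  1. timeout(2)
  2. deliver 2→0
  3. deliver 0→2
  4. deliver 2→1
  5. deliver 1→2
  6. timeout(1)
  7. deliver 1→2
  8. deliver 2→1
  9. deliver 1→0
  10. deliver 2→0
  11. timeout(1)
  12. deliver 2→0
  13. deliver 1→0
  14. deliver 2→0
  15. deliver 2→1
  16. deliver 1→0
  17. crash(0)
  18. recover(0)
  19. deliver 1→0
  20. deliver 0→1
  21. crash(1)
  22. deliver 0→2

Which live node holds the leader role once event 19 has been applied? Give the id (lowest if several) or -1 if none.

-1

after 1 — timeout(2): n2:cand/t1/[-]
after 2 — deliver 2→0: n0:foll/t1/[-]
after 3 — deliver 0→2: n2:lead/t1/[-]
after 4 — deliver 2→1: n1:foll/t1/[-]
after 5 — deliver 1→2: ·
after 6 — timeout(1): n1:cand/t2/[-]
after 7 — deliver 1→2: n2:foll/t2/[-]
after 8 — deliver 2→1: n1:lead/t2/[-]
after 9 — deliver 1→0: n0:foll/t2/[-]
after 10 — deliver 2→0: ·
after 11 — timeout(1): n1:cand/t3/[-]
after 12 — deliver 2→0: ·
after 13 — deliver 1→0: n0:foll/t3/[-]
after 14 — deliver 2→0: ·
after 15 — deliver 2→1: ·
after 16 — deliver 1→0: ·
after 17 — crash(0): n0:✗foll/t3/[-]
after 18 — recover(0): n0:foll/t3/[-]
after 19 — deliver 1→0: ·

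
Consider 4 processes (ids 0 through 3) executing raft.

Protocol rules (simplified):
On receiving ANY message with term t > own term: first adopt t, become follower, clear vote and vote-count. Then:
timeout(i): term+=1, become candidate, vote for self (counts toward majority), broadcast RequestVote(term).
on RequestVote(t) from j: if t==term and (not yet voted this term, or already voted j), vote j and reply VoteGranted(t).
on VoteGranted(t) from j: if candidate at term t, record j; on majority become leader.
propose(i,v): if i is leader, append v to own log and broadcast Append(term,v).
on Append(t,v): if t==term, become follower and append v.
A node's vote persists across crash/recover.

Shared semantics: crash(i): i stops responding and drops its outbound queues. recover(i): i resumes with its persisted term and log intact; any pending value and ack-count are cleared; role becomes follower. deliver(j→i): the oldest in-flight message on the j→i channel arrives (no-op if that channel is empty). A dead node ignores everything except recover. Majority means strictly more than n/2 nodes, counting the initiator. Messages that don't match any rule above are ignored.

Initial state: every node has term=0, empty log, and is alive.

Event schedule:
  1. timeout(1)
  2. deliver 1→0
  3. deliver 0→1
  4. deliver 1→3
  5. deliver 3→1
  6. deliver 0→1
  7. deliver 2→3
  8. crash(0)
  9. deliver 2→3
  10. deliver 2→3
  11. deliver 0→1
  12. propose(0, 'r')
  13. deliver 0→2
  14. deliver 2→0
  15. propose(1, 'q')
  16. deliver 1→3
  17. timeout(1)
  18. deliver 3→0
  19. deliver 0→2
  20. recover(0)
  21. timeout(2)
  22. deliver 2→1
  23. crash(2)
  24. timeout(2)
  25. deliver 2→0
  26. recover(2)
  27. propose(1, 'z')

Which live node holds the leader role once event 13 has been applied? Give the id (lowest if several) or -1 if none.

1. timeout(1):  <1:cand t1 ->
2. deliver 1→0:  <0:foll t1 ->
3. deliver 0→1:  nop
4. deliver 1→3:  <3:foll t1 ->
5. deliver 3→1:  <1:lead t1 ->
6. deliver 0→1:  nop
7. deliver 2→3:  nop
8. crash(0):  <0:✗foll t1 ->
9. deliver 2→3:  nop
10. deliver 2→3:  nop
11. deliver 0→1:  nop
12. propose(0,'r'):  nop
13. deliver 0→2:  nop

1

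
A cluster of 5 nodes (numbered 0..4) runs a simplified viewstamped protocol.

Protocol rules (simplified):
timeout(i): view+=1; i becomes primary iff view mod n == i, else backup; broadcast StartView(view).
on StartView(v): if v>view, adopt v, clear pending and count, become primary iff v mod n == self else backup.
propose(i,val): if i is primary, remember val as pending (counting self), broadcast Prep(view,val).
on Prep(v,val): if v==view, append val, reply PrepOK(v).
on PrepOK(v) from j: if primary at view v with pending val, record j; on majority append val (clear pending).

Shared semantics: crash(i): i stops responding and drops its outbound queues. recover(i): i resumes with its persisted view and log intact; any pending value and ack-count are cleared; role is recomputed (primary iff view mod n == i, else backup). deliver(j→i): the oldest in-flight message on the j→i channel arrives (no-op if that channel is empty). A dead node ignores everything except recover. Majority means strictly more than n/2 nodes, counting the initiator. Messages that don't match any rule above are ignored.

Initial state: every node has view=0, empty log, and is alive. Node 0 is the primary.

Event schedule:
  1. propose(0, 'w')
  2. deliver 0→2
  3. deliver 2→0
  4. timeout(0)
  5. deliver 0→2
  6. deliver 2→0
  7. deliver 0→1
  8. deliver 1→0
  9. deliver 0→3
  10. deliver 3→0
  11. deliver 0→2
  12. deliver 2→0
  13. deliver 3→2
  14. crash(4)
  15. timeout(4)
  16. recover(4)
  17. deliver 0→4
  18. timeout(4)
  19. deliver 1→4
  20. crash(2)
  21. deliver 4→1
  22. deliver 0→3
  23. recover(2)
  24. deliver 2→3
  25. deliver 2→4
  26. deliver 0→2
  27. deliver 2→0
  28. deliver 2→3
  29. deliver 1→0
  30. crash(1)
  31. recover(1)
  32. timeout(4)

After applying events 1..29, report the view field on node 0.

1

1. propose(0,'w'):  nop
2. deliver 0→2:  <2:back v0 w>
3. deliver 2→0:  nop
4. timeout(0):  <0:back v1 ->
5. deliver 0→2:  <2:back v1 w>
6. deliver 2→0:  nop
7. deliver 0→1:  <1:back v0 w>
8. deliver 1→0:  nop
9. deliver 0→3:  <3:back v0 w>
10. deliver 3→0:  nop
11. deliver 0→2:  nop
12. deliver 2→0:  nop
13. deliver 3→2:  nop
14. crash(4):  <4:✗back v0 ->
15. timeout(4):  nop
16. recover(4):  <4:back v0 ->
17. deliver 0→4:  <4:back v0 w>
18. timeout(4):  <4:back v1 w>
19. deliver 1→4:  nop
20. crash(2):  <2:✗back v1 w>
21. deliver 4→1:  <1:prim v1 w>
22. deliver 0→3:  <3:back v1 w>
23. recover(2):  <2:back v1 w>
24. deliver 2→3:  nop
25. deliver 2→4:  nop
26. deliver 0→2:  nop
27. deliver 2→0:  nop
28. deliver 2→3:  nop
29. deliver 1→0:  nop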